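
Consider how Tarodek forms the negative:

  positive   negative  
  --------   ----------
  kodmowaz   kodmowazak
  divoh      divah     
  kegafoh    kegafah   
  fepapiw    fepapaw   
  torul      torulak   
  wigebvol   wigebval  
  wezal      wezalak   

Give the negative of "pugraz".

wezal and wigebvol both end in -l yet inflect differently (wezalak, wigebval), so the final letter is not what conditions the rule; the last vowel is.
"pugraz" has last vowel 'a'. The stems whose last vowel is 'a' (wezal → wezalak, kodmowaz → kodmowazak) add -ak.
The other pattern: stems whose last vowel is 'i' or 'o' change the last vowel to 'a'.
So pugraz → pugrazak.

pugrazak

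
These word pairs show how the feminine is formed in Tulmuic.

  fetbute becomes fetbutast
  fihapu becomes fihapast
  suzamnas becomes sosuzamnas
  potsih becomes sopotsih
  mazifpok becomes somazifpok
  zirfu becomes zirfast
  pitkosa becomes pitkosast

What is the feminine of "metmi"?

metmast

suzamnas and pitkosa both have last vowel 'a' yet inflect differently (sosuzamnas, pitkosast), so the last vowel is not what conditions the rule; whether the stem ends in a vowel or a consonant is.
"metmi" ends in a vowel. The stems ending in a vowel (fetbute → fetbutast, fihapu → fihapast, zirfu → zirfast) drop the final letter and add -ast.
So metmi → metmast.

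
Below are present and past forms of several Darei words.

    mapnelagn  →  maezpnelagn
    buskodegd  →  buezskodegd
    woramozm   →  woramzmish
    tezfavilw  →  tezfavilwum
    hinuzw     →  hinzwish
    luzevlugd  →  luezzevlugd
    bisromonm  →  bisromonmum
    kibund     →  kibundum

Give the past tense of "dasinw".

dasinwum

buskodegd and kibund both end in -d yet inflect differently (buezskodegd, kibundum), so the final letter is not what conditions the rule; the second-to-last letter is.
"dasinw" has second-to-last letter 'n'. The stems whose second-to-last letter is 'n' (kibund → kibundum, bisromonm → bisromonmum) add -um.
So dasinw → dasinwum.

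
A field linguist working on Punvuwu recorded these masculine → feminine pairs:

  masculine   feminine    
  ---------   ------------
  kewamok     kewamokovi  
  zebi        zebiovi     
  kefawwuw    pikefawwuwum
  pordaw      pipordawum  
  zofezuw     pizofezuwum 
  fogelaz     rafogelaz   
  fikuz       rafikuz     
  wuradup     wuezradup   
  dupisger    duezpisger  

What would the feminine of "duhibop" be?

"duhibop" ends in -p. The one such stem in the data (wuradup → wuezradup) inserts -ez- after the first vowel (as does dupisger), so the same rule applies.
The other patterns: stems ending in -i or -k add -ovi; stems ending in -w add pi- … -um around the stem; stems ending in -z add the prefix ra-.
So duhibop → duezhibop.

duezhibop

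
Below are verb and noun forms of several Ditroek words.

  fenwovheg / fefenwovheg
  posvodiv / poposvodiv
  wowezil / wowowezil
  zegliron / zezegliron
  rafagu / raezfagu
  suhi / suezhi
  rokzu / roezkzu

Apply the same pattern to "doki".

doezki

posvodiv and suhi both have last vowel 'i' yet inflect differently (poposvodiv, suezhi), so the last vowel is not what conditions the rule; whether the stem ends in a vowel or a consonant is.
"doki" ends in a vowel. The stems ending in a vowel (rafagu → raezfagu, suhi → suezhi, rokzu → roezkzu) insert -ez- after the first vowel.
The other pattern: stems ending in a consonant repeat the first consonant+vowel as a prefix.
So doki → doezki.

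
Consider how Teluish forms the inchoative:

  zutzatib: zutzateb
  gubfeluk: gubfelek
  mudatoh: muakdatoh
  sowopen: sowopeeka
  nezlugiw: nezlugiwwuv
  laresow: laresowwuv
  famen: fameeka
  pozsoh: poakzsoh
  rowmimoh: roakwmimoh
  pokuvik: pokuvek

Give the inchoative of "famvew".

famvewwuv

laresow and pozsoh both have last vowel 'o' yet inflect differently (laresowwuv, poakzsoh), so the last vowel is not what conditions the rule; the final letter is.
"famvew" ends in -w. The stems ending in -w (laresow → laresowwuv, nezlugiw → nezlugiwwuv) double the final consonant and add -uv.
The other patterns: stems ending in -h insert -ak- after the first vowel; stems ending in -n drop the final letter and add -eka; stems ending in -b or -k change the last vowel to 'e'.
So famvew → famvewwuv.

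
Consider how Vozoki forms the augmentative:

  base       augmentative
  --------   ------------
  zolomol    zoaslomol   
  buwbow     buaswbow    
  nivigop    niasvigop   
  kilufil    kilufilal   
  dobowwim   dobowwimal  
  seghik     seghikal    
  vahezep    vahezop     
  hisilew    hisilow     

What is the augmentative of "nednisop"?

neasdnisop

zolomol and kilufil both end in -l yet inflect differently (zoaslomol, kilufilal), so the final letter is not what conditions the rule; the last vowel is.
"nednisop" has last vowel 'o'. The stems whose last vowel is 'o' (zolomol → zoaslomol, buwbow → buaswbow, nivigop → niasvigop) insert -as- after the first vowel.
The other patterns: stems whose last vowel is 'i' add -al; stems whose last vowel is 'e' change the last vowel to 'o'.
So nednisop → neasdnisop.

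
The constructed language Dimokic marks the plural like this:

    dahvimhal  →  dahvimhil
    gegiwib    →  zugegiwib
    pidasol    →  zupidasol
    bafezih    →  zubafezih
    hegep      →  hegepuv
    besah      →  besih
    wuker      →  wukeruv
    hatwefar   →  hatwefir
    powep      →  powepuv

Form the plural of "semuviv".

zusemuviv

wuker and hatwefar both end in -r yet inflect differently (wukeruv, hatwefir), so the final letter is not what conditions the rule; the last vowel is.
"semuviv" has last vowel 'i'. The stems whose last vowel is 'i' (bafezih → zubafezih, gegiwib → zugegiwib) add the prefix zu-.
The other patterns: stems whose last vowel is 'e' add -uv; stems whose last vowel is 'a' change the last vowel to 'i'.
So semuviv → zusemuviv.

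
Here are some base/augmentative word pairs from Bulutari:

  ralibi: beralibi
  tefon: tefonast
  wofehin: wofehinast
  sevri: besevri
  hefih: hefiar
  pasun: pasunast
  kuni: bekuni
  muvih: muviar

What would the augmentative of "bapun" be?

muvih and wofehin both have last vowel 'i' yet inflect differently (muviar, wofehinast), so the last vowel is not what conditions the rule; the final letter is.
"bapun" ends in -n. The stems ending in -n (pasun → pasunast, wofehin → wofehinast, tefon → tefonast) add -ast.
So bapun → bapunast.

bapunast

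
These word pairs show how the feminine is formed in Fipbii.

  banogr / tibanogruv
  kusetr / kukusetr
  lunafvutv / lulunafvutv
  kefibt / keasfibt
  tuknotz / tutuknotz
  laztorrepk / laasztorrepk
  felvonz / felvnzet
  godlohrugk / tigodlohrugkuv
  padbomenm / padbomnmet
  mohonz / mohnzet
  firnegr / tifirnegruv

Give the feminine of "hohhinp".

hohhnpet

felvonz and tuknotz both end in -z yet inflect differently (felvnzet, tutuknotz), so the final letter is not what conditions the rule; the second-to-last letter is.
"hohhinp" has second-to-last letter 'n'. The stems whose second-to-last letter is 'n' (felvonz → felvnzet, mohonz → mohnzet, padbomenm → padbomnmet) delete the last vowel and add -et.
The other patterns: stems whose second-to-last letter is 'g' add ti- … -uv around the stem; stems whose second-to-last letter is 't' repeat the first consonant+vowel as a prefix; stems whose second-to-last letter is 'b' or 'p' insert -as- after the first vowel.
So hohhinp → hohhnpet.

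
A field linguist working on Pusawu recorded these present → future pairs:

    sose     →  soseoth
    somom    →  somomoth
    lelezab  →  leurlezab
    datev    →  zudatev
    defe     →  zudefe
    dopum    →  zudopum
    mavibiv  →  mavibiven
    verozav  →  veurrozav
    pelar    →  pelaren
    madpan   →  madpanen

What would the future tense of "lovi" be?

lourvi

datev and mavibiv both end in -v yet inflect differently (zudatev, mavibiven), so the final letter is not what conditions the rule; the first letter is.
"lovi" begins with l-. The one such stem in the data (lelezab → leurlezab) inserts -ur- after the first vowel (as does verozav), so the same rule applies.
The other patterns: stems beginning with d- add the prefix zu-; stems beginning with m- or p- add -en; stems beginning with s- add -oth.
So lovi → lourvi.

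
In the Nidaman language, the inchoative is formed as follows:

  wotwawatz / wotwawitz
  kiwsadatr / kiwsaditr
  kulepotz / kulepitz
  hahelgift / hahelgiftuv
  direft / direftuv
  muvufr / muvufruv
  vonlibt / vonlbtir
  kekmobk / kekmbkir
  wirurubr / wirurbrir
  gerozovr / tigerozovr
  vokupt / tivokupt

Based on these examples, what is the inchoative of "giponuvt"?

tigiponuvt

kiwsadatr and muvufr both end in -r yet inflect differently (kiwsaditr, muvufruv), so the final letter is not what conditions the rule; the second-to-last letter is.
"giponuvt" has second-to-last letter 'v'. The one such stem in the data (gerozovr → tigerozovr) adds the prefix ti-, so the same rule applies.
The other patterns: stems whose second-to-last letter is 't' change the last vowel to 'i'; stems whose second-to-last letter is 'f' add -uv; stems whose second-to-last letter is 'b' delete the last vowel and add -ir.
So giponuvt → tigiponuvt.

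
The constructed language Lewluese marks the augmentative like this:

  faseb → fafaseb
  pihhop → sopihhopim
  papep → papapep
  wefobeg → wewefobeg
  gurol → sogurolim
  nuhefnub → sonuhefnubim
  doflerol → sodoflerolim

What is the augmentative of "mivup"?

somivupim

"mivup" has last vowel 'u'. The one such stem in the data (nuhefnub → sonuhefnubim) adds so- … -im around the stem, so the same rule applies.
So mivup → somivupim.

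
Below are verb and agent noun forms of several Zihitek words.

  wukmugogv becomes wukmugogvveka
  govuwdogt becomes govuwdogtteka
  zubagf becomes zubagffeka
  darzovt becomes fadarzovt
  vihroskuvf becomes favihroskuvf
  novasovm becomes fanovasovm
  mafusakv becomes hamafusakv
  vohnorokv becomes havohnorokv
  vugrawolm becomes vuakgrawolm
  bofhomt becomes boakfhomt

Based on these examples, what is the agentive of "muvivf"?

famuvivf

govuwdogt and darzovt both end in -t yet inflect differently (govuwdogtteka, fadarzovt), so the final letter is not what conditions the rule; the second-to-last letter is.
"muvivf" has second-to-last letter 'v'. The stems whose second-to-last letter is 'v' (darzovt → fadarzovt, vihroskuvf → favihroskuvf, novasovm → fanovasovm) add the prefix fa-.
So muvivf → famuvivf.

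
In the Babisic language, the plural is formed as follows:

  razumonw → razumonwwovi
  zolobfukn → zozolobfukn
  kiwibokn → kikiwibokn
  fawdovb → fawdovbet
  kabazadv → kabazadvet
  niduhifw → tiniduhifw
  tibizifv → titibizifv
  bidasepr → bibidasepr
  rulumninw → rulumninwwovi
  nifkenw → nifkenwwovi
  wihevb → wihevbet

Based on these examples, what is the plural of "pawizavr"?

niduhifw and rulumninw both end in -w yet inflect differently (tiniduhifw, rulumninwwovi), so the final letter is not what conditions the rule; the second-to-last letter is.
"pawizavr" has second-to-last letter 'v'. The stems whose second-to-last letter is 'v' (wihevb → wihevbet, fawdovb → fawdovbet) add -et.
The other patterns: stems whose second-to-last letter is 'f' add the prefix ti-; stems whose second-to-last letter is 'n' double the final consonant and add -ovi; stems whose second-to-last letter is 'k' or 'p' repeat the first consonant+vowel as a prefix.
So pawizavr → pawizavret.

pawizavret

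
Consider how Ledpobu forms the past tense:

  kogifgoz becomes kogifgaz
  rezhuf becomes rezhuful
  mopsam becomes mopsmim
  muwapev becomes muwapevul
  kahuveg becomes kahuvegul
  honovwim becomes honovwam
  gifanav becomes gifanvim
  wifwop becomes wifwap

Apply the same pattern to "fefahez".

mopsam and honovwim both end in -m yet inflect differently (mopsmim, honovwam), so the final letter is not what conditions the rule; the last vowel is.
"fefahez" has last vowel 'e'. The stems whose last vowel is 'e' (muwapev → muwapevul, kahuveg → kahuvegul) add -ul.
So fefahez → fefahezul.

fefahezul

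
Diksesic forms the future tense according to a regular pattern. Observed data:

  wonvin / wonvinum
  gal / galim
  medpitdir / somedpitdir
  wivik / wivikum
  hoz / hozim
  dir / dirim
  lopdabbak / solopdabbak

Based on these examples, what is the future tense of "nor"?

dir and medpitdir both end in -r yet inflect differently (dirim, somedpitdir), so the final letter is not what conditions the rule; the number of vowels is.
"nor" has 1 vowel. The stems with 1 vowel (dir → dirim, hoz → hozim, gal → galim) add -im.
The other patterns: stems with 2 vowels add -um; stems with 3 vowels add the prefix so-.
So nor → norim.

norim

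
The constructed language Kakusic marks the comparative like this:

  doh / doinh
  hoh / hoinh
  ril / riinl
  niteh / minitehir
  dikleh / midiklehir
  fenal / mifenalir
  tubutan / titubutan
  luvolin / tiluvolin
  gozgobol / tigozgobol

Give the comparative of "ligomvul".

doh and niteh both end in -h yet inflect differently (doinh, minitehir), so the final letter is not what conditions the rule; the number of vowels is.
"ligomvul" has 3 vowels. The stems with 3 vowels (tubutan → titubutan, luvolin → tiluvolin, gozgobol → tigozgobol) add the prefix ti-.
The other patterns: stems with 1 vowel insert -in- after the first vowel; stems with 2 vowels add mi- … -ir around the stem.
So ligomvul → tiligomvul.

tiligomvul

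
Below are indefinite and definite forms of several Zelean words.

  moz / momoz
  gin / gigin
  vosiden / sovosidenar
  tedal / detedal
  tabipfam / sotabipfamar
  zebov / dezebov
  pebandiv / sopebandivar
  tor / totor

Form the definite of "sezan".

gin and vosiden both end in -n yet inflect differently (gigin, sovosidenar), so the final letter is not what conditions the rule; the number of vowels is.
"sezan" has 2 vowels. The stems with 2 vowels (tedal → detedal, zebov → dezebov) add the prefix de-.
The other patterns: stems with 1 vowel repeat the first consonant+vowel as a prefix; stems with 3 vowels add so- … -ar around the stem.
So sezan → desezan.

desezan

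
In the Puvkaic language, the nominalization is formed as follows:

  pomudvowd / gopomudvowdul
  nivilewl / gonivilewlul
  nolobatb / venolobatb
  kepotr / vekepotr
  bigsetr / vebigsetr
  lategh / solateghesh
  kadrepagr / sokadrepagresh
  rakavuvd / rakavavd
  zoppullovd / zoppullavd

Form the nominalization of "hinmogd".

sohinmogdesh

"hinmogd" has second-to-last letter 'g'. The stems whose second-to-last letter is 'g' (lategh → solateghesh, kadrepagr → sokadrepagresh) add so- … -esh around the stem.
The other patterns: stems whose second-to-last letter is 'w' add go- … -ul around the stem; stems whose second-to-last letter is 't' add the prefix ve-; stems whose second-to-last letter is 'v' change the last vowel to 'a'.
So hinmogd → sohinmogdesh.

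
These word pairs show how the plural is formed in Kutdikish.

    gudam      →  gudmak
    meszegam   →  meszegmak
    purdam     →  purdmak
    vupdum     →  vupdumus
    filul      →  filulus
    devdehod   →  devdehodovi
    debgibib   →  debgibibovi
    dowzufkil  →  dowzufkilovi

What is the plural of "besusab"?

besusbak

gudam and vupdum both end in -m yet inflect differently (gudmak, vupdumus), so the final letter is not what conditions the rule; the last vowel is.
"besusab" has last vowel 'a'. The stems whose last vowel is 'a' (gudam → gudmak, meszegam → meszegmak, purdam → purdmak) delete the last vowel and add -ak.
So besusab → besusbak.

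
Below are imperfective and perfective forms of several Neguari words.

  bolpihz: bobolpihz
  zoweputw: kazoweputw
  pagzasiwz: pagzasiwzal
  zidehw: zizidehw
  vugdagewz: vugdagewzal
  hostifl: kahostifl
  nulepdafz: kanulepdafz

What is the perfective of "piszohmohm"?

pagzasiwz and bolpihz both end in -z yet inflect differently (pagzasiwzal, bobolpihz), so the final letter is not what conditions the rule; the second-to-last letter is.
"piszohmohm" has second-to-last letter 'h'. The stems whose second-to-last letter is 'h' (zidehw → zizidehw, bolpihz → bobolpihz) repeat the first consonant+vowel as a prefix.
The other patterns: stems whose second-to-last letter is 'w' add -al; stems whose second-to-last letter is 'f' or 't' add the prefix ka-.
So piszohmohm → pipiszohmohm.

pipiszohmohm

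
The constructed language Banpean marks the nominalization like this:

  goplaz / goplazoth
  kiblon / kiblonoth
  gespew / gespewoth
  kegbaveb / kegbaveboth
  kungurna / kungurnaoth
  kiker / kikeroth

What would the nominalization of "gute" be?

Every pair shown (goplaz → goplazoth, kiblon → kiblonoth, gespew → gespewoth, …) follows the same rule: add -oth.
So gute → guteoth.

guteoth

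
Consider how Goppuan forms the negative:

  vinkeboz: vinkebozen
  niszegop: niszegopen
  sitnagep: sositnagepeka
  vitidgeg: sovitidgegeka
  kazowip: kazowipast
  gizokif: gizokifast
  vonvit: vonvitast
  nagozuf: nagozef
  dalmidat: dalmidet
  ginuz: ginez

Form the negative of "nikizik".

niszegop and sitnagep both end in -p yet inflect differently (niszegopen, sositnagepeka), so the final letter is not what conditions the rule; the last vowel is.
"nikizik" has last vowel 'i'. The stems whose last vowel is 'i' (kazowip → kazowipast, gizokif → gizokifast, vonvit → vonvitast) add -ast.
The other patterns: stems whose last vowel is 'o' add -en; stems whose last vowel is 'e' add so- … -eka around the stem; stems whose last vowel is 'a' or 'u' change the last vowel to 'e'.
So nikizik → nikizikast.

nikizikast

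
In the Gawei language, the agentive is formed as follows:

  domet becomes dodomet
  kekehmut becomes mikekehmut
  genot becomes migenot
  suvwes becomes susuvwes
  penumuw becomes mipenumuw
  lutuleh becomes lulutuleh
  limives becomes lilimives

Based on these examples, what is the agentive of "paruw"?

"paruw" has last vowel 'u'. The stems whose last vowel is 'u' (kekehmut → mikekehmut, penumuw → mipenumuw) add the prefix mi-.
So paruw → miparuw.

miparuw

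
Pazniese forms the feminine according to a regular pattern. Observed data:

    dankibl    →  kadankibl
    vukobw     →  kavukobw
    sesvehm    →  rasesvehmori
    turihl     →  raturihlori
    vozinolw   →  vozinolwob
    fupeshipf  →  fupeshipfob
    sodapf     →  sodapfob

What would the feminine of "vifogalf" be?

dankibl and turihl both end in -l yet inflect differently (kadankibl, raturihlori), so the final letter is not what conditions the rule; the second-to-last letter is.
"vifogalf" has second-to-last letter 'l'. The one such stem in the data (vozinolw → vozinolwob) adds -ob, so the same rule applies.
So vifogalf → vifogalfob.

vifogalfob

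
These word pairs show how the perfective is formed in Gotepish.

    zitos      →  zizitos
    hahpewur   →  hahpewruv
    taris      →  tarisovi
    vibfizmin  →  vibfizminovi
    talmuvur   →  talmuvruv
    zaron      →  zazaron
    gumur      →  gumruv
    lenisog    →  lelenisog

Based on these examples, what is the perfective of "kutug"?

zaron and vibfizmin both end in -n yet inflect differently (zazaron, vibfizminovi), so the final letter is not what conditions the rule; the last vowel is.
"kutug" has last vowel 'u'. The stems whose last vowel is 'u' (hahpewur → hahpewruv, talmuvur → talmuvruv, gumur → gumruv) delete the last vowel and add -uv.
So kutug → kutguv.

kutguv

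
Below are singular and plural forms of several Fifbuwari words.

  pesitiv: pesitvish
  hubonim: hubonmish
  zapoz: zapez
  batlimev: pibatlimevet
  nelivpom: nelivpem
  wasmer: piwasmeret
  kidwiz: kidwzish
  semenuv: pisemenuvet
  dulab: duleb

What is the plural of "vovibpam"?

kidwiz and zapoz both end in -z yet inflect differently (kidwzish, zapez), so the final letter is not what conditions the rule; the last vowel is.
"vovibpam" has last vowel 'a'. The one such stem in the data (dulab → duleb) changes the last vowel to 'e' (as do zapoz, nelivpom), so the same rule applies.
So vovibpam → vovibpem.

vovibpem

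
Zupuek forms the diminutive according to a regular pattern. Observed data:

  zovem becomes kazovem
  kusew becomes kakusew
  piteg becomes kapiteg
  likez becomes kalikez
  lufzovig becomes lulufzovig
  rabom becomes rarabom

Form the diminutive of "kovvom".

kokovvom

piteg and lufzovig both end in -g yet inflect differently (kapiteg, lulufzovig), so the final letter is not what conditions the rule; the last vowel is.
"kovvom" has last vowel 'o'. The one such stem in the data (rabom → rarabom) repeats the first consonant+vowel as a prefix (as does lufzovig), so the same rule applies.
So kovvom → kokovvom.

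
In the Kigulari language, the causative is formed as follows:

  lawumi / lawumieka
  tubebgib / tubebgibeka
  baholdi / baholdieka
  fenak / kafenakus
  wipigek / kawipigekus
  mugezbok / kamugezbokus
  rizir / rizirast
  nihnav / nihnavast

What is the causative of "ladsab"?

lawumi and rizir both have last vowel 'i' yet inflect differently (lawumieka, rizirast), so the last vowel is not what conditions the rule; the final letter is.
"ladsab" ends in -b. The one such stem in the data (tubebgib → tubebgibeka) adds -eka, so the same rule applies.
The other patterns: stems ending in -k add ka- … -us around the stem; stems ending in -r or -v add -ast.
So ladsab → ladsabeka.

ladsabeka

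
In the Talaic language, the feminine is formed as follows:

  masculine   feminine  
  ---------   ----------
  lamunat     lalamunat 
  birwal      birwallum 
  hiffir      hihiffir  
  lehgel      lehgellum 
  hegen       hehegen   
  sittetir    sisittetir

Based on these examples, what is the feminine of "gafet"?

"gafet" ends in -t. The one such stem in the data (lamunat → lalamunat) repeats the first consonant+vowel as a prefix (as do hiffir, sittetir), so the same rule applies.
So gafet → gagafet.

gagafet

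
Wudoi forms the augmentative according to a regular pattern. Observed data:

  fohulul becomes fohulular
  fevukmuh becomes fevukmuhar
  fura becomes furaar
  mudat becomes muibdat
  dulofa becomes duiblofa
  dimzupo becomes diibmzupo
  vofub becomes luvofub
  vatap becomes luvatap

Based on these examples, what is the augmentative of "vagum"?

luvagum

fura and dulofa both end in -a yet inflect differently (furaar, duiblofa), so the final letter is not what conditions the rule; the first letter is.
"vagum" begins with v-. The stems beginning with v- (vofub → luvofub, vatap → luvatap) add the prefix lu-.
The other patterns: stems beginning with f- add -ar; stems beginning with d- or m- insert -ib- after the first vowel.
So vagum → luvagum.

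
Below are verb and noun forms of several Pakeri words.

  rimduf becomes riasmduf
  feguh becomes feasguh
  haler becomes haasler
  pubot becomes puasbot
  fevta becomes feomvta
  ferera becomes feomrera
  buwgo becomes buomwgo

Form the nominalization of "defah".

deasfah

"defah" ends in a consonant. The stems ending in a consonant (rimduf → riasmduf, feguh → feasguh, haler → haasler) insert -as- after the first vowel.
So defah → deasfah.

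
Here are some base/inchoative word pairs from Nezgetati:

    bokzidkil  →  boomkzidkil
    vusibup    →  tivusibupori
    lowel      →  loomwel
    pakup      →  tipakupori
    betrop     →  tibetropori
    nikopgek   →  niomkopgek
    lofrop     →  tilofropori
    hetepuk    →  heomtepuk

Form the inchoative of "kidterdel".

kiomdterdel

pakup and hetepuk both have last vowel 'u' yet inflect differently (tipakupori, heomtepuk), so the last vowel is not what conditions the rule; the final letter is.
"kidterdel" ends in -l. The stems ending in -l (bokzidkil → boomkzidkil, lowel → loomwel) insert -om- after the first vowel.
So kidterdel → kiomdterdel.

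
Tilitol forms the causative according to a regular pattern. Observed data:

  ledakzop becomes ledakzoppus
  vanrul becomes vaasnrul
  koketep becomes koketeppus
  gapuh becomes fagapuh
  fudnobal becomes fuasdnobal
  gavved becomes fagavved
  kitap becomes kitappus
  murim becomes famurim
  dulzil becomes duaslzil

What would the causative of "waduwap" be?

waduwappus

kitap and fudnobal both have last vowel 'a' yet inflect differently (kitappus, fuasdnobal), so the last vowel is not what conditions the rule; the final letter is.
"waduwap" ends in -p. The stems ending in -p (koketep → koketeppus, ledakzop → ledakzoppus, kitap → kitappus) double the final consonant and add -us.
The other patterns: stems ending in -l insert -as- after the first vowel; stems ending in -d, -h or -m add the prefix fa-.
So waduwap → waduwappus.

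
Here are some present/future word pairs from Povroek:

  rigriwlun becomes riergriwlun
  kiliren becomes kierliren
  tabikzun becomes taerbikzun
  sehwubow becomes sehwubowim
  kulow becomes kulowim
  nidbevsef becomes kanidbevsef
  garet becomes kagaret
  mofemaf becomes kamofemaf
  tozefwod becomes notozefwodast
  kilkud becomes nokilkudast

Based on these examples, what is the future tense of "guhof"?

"guhof" ends in -f. The stems ending in -f (nidbevsef → kanidbevsef, mofemaf → kamofemaf) add the prefix ka-.
The other patterns: stems ending in -n insert -er- after the first vowel; stems ending in -w add -im; stems ending in -d add no- … -ast around the stem.
So guhof → kaguhof.

kaguhof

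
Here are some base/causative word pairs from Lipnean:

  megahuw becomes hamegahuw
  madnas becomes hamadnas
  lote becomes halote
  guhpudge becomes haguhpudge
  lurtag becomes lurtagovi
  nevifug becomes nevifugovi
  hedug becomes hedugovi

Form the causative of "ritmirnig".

lurtag and madnas both have last vowel 'a' yet inflect differently (lurtagovi, hamadnas), so the last vowel is not what conditions the rule; the final letter is.
"ritmirnig" ends in -g. The stems ending in -g (nevifug → nevifugovi, lurtag → lurtagovi, hedug → hedugovi) add -ovi.
The other pattern: stems ending in -e, -s or -w add the prefix ha-.
So ritmirnig → ritmirnigovi.

ritmirnigovi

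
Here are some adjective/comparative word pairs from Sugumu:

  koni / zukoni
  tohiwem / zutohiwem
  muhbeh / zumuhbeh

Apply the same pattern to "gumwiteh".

zugumwiteh

Every pair shown (koni → zukoni, tohiwem → zutohiwem, muhbeh → zumuhbeh) follows the same rule: add the prefix zu-.
So gumwiteh → zugumwiteh.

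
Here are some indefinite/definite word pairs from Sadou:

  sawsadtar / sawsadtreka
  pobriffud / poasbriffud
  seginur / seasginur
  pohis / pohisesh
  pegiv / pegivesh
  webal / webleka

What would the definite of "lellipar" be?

lellipreka

seginur and sawsadtar both end in -r yet inflect differently (seasginur, sawsadtreka), so the final letter is not what conditions the rule; the last vowel is.
"lellipar" has last vowel 'a'. The stems whose last vowel is 'a' (webal → webleka, sawsadtar → sawsadtreka) delete the last vowel and add -eka.
So lellipar → lellipreka.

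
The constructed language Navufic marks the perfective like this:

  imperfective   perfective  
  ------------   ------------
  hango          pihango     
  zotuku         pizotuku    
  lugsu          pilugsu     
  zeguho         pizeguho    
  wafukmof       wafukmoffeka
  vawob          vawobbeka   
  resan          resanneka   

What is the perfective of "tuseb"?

tusebbeka

"tuseb" ends in a consonant. The stems ending in a consonant (wafukmof → wafukmoffeka, vawob → vawobbeka, resan → resanneka) double the final consonant and add -eka.
So tuseb → tusebbeka.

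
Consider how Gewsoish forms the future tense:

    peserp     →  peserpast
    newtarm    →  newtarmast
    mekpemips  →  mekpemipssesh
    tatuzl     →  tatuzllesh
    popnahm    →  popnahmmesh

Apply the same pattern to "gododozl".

gododozllesh

newtarm and popnahm both end in -m yet inflect differently (newtarmast, popnahmmesh), so the final letter is not what conditions the rule; the second-to-last letter is.
"gododozl" has second-to-last letter 'z'. The one such stem in the data (tatuzl → tatuzllesh) doubles the final consonant and adds -esh (as do mekpemips, popnahm), so the same rule applies.
The other pattern: stems whose second-to-last letter is 'r' add -ast.
So gododozl → gododozllesh.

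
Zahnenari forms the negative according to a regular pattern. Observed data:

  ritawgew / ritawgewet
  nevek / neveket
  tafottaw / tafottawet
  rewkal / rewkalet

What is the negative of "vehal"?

vehalet

Every pair shown (ritawgew → ritawgewet, nevek → neveket, tafottaw → tafottawet, …) follows the same rule: add -et.
So vehal → vehalet.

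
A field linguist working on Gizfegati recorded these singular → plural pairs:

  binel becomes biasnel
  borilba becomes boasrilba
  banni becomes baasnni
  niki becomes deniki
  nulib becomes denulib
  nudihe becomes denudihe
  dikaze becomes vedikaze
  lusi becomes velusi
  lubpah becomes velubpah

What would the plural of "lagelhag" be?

"lagelhag" begins with l-. The stems beginning with l- (lusi → velusi, lubpah → velubpah) add the prefix ve-.
So lagelhag → velagelhag.

velagelhag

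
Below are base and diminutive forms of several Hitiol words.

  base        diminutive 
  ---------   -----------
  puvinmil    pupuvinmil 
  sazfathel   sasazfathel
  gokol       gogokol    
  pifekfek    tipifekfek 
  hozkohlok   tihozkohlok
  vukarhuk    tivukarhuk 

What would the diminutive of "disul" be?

didisul

sazfathel and pifekfek both have last vowel 'e' yet inflect differently (sasazfathel, tipifekfek), so the last vowel is not what conditions the rule; the final letter is.
"disul" ends in -l. The stems ending in -l (puvinmil → pupuvinmil, sazfathel → sasazfathel, gokol → gogokol) repeat the first consonant+vowel as a prefix.
The other pattern: stems ending in -k add the prefix ti-.
So disul → didisul.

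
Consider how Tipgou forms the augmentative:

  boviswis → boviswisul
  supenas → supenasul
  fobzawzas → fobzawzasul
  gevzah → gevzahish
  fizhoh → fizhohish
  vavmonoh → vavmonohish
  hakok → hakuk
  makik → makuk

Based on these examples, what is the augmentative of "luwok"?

luwuk

"luwok" ends in -k. The stems ending in -k (hakok → hakuk, makik → makuk) change the last vowel to 'u'.
So luwok → luwuk.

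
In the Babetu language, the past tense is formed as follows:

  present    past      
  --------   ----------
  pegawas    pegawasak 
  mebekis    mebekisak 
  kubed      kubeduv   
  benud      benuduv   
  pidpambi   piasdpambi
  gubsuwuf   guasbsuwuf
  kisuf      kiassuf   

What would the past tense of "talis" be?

talisak

mebekis and pidpambi both have last vowel 'i' yet inflect differently (mebekisak, piasdpambi), so the last vowel is not what conditions the rule; the final letter is.
"talis" ends in -s. The stems ending in -s (pegawas → pegawasak, mebekis → mebekisak) add -ak.
So talis → talisak.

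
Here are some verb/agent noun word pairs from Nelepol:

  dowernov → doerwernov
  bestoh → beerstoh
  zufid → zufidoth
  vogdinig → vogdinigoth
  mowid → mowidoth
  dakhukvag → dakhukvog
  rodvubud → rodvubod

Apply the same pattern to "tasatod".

taersatod

vogdinig and dakhukvag both end in -g yet inflect differently (vogdinigoth, dakhukvog), so the final letter is not what conditions the rule; the last vowel is.
"tasatod" has last vowel 'o'. The stems whose last vowel is 'o' (dowernov → doerwernov, bestoh → beerstoh) insert -er- after the first vowel.
The other patterns: stems whose last vowel is 'i' add -oth; stems whose last vowel is 'a' or 'u' change the last vowel to 'o'.
So tasatod → taersatod.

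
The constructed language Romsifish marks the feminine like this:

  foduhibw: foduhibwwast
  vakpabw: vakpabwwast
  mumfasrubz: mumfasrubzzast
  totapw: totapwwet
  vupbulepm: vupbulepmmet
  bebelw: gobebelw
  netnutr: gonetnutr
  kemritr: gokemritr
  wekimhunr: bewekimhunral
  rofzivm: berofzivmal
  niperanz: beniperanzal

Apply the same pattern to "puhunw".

bepuhunwal

"puhunw" has second-to-last letter 'n'. The stems whose second-to-last letter is 'n' (wekimhunr → bewekimhunral, niperanz → beniperanzal) add be- … -al around the stem.
The other patterns: stems whose second-to-last letter is 'b' double the final consonant and add -ast; stems whose second-to-last letter is 'p' double the final consonant and add -et; stems whose second-to-last letter is 'l' or 't' add the prefix go-.
So puhunw → bepuhunwal.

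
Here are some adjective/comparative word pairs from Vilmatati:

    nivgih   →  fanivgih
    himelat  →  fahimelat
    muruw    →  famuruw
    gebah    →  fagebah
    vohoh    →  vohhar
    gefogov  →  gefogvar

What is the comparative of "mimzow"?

mimzwar

"mimzow" has last vowel 'o'. The stems whose last vowel is 'o' (gefogov → gefogvar, vohoh → vohhar) delete the last vowel and add -ar.
So mimzow → mimzwar.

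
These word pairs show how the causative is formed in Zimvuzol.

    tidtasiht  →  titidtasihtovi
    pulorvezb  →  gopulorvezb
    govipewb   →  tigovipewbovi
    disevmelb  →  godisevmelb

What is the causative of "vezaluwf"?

"vezaluwf" has second-to-last letter 'w'. The one such stem in the data (govipewb → tigovipewbovi) adds ti- … -ovi around the stem, so the same rule applies.
So vezaluwf → tivezaluwfovi.

tivezaluwfovi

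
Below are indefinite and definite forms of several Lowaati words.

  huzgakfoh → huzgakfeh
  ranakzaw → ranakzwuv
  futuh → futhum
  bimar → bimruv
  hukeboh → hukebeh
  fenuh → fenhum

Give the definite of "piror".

huzgakfoh and futuh both end in -h yet inflect differently (huzgakfeh, futhum), so the final letter is not what conditions the rule; the last vowel is.
"piror" has last vowel 'o'. The stems whose last vowel is 'o' (huzgakfoh → huzgakfeh, hukeboh → hukebeh) change the last vowel to 'e'.
The other patterns: stems whose last vowel is 'a' delete the last vowel and add -uv; stems whose last vowel is 'u' delete the last vowel and add -um.
So piror → pirer.

pirer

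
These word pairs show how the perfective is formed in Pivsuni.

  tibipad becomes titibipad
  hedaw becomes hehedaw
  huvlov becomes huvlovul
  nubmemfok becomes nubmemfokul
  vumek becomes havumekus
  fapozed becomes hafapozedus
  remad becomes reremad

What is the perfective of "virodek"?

havirodekus

fapozed and remad both end in -d yet inflect differently (hafapozedus, reremad), so the final letter is not what conditions the rule; the last vowel is.
"virodek" has last vowel 'e'. The stems whose last vowel is 'e' (fapozed → hafapozedus, vumek → havumekus) add ha- … -us around the stem.
So virodek → havirodekus.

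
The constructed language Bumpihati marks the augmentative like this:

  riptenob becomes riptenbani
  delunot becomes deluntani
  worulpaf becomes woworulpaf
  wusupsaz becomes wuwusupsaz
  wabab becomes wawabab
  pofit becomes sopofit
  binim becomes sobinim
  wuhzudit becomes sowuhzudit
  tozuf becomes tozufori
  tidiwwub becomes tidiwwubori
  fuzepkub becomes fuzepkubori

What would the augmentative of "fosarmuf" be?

fosarmufori

riptenob and wabab both end in -b yet inflect differently (riptenbani, wawabab), so the final letter is not what conditions the rule; the last vowel is.
"fosarmuf" has last vowel 'u'. The stems whose last vowel is 'u' (tozuf → tozufori, tidiwwub → tidiwwubori, fuzepkub → fuzepkubori) add -ori.
The other patterns: stems whose last vowel is 'o' delete the last vowel and add -ani; stems whose last vowel is 'a' repeat the first consonant+vowel as a prefix; stems whose last vowel is 'i' add the prefix so-.
So fosarmuf → fosarmufori.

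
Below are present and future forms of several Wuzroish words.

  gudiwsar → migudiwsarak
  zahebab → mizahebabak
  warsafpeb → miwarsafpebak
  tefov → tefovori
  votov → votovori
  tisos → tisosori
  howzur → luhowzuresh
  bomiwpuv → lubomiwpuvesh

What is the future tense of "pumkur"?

lupumkuresh

"pumkur" has last vowel 'u'. The stems whose last vowel is 'u' (howzur → luhowzuresh, bomiwpuv → lubomiwpuvesh) add lu- … -esh around the stem.
So pumkur → lupumkuresh.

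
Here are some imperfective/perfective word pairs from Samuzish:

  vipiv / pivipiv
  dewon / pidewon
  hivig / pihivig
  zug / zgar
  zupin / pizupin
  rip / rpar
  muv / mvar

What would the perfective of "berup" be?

"berup" has 2 vowels. The stems with 2 vowels (vipiv → pivipiv, dewon → pidewon, zupin → pizupin) add the prefix pi-.
The other pattern: stems with 1 vowel delete the last vowel and add -ar.
So berup → piberup.

piberup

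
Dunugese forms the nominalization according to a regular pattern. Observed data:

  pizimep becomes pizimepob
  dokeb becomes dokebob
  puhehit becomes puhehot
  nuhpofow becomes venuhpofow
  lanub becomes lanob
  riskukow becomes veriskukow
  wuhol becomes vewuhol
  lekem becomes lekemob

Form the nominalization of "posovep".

posovepob

dokeb and lanub both end in -b yet inflect differently (dokebob, lanob), so the final letter is not what conditions the rule; the last vowel is.
"posovep" has last vowel 'e'. The stems whose last vowel is 'e' (pizimep → pizimepob, dokeb → dokebob, lekem → lekemob) add -ob.
So posovep → posovepob.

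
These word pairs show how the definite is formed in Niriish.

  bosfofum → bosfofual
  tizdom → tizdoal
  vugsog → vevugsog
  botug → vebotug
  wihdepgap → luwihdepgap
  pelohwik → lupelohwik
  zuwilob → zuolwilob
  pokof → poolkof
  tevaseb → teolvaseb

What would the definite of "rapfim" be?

tizdom and vugsog both have last vowel 'o' yet inflect differently (tizdoal, vevugsog), so the last vowel is not what conditions the rule; the final letter is.
"rapfim" ends in -m. The stems ending in -m (bosfofum → bosfofual, tizdom → tizdoal) drop the final letter and add -al.
The other patterns: stems ending in -g add the prefix ve-; stems ending in -k or -p add the prefix lu-; stems ending in -b or -f insert -ol- after the first vowel.
So rapfim → rapfial.

rapfial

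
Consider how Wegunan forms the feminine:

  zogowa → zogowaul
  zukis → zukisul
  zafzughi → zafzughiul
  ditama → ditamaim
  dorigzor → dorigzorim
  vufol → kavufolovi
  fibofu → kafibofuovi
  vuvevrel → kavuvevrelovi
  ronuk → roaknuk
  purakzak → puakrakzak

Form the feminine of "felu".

kafeluovi

zogowa and ditama both end in -a yet inflect differently (zogowaul, ditamaim), so the final letter is not what conditions the rule; the first letter is.
"felu" begins with f-. The one such stem in the data (fibofu → kafibofuovi) adds ka- … -ovi around the stem, so the same rule applies.
So felu → kafeluovi.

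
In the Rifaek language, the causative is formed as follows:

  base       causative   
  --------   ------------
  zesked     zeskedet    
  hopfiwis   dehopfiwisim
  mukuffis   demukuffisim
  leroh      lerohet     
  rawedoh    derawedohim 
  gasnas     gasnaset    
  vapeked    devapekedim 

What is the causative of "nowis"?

nowiset

leroh and rawedoh both end in -h yet inflect differently (lerohet, derawedohim), so the final letter is not what conditions the rule; the number of vowels is.
"nowis" has 2 vowels. The stems with 2 vowels (zesked → zeskedet, gasnas → gasnaset, leroh → lerohet) add -et.
So nowis → nowiset.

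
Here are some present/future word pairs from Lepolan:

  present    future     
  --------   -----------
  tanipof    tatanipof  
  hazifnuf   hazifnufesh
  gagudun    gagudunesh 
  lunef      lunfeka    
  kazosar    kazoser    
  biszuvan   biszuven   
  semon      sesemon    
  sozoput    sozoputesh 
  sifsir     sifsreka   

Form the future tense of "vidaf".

videf

"vidaf" has last vowel 'a'. The stems whose last vowel is 'a' (biszuvan → biszuven, kazosar → kazoser) change the last vowel to 'e'.
The other patterns: stems whose last vowel is 'o' repeat the first consonant+vowel as a prefix; stems whose last vowel is 'u' add -esh; stems whose last vowel is 'e' or 'i' delete the last vowel and add -eka.
So vidaf → videf.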